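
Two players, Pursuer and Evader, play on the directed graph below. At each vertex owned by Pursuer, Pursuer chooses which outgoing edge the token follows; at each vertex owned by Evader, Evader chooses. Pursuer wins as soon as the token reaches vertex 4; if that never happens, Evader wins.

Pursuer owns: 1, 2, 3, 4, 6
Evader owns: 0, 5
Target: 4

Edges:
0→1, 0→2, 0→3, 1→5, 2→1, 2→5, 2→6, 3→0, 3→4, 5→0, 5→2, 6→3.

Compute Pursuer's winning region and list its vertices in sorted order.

2, 3, 4, 6

A0 = {4}
A1: add {3} — 3 (Pursuer) has 3→4.
A2: add {6} — 6 (Pursuer) has 6→3.
A3: add {2} — 2 (Pursuer) has 2→6.
A4 = A3; e.g. 0 (Evader) can still go to 1. Fixed point.
Pursuer's winning region = {2, 3, 4, 6}.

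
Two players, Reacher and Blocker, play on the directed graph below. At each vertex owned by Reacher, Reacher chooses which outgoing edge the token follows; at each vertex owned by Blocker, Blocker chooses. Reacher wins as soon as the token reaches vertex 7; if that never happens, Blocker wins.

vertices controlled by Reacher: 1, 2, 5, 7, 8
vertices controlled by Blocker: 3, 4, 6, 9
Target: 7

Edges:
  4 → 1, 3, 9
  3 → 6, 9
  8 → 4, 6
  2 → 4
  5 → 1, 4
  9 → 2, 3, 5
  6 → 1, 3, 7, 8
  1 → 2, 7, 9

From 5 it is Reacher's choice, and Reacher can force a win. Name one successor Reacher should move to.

1

A0 = {7}
A1: add {1} — 1 (Reacher) has 1→7.
A2: add {5} — 5 (Reacher) has 5→1.
A3 = A2; e.g. 2 (Reacher) has no edge into A2. Fixed point.
From 5, successor 1 is in the attractor (rank 1); the other successor 4 is not.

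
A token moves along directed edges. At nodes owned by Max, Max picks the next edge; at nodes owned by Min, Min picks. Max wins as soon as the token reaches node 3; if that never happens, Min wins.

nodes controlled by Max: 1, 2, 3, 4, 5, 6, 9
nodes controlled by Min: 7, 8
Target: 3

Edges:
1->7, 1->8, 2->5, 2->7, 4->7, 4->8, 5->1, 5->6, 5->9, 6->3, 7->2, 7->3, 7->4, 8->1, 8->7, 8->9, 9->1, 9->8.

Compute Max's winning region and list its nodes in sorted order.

2, 3, 5, 6

A0 = {3}
A1: add {6} — 6 (Max) has 6→3.
A2: add {5} — 5 (Max) has 5→6.
A3: add {2} — 2 (Max) has 2→5.
A4 = A3; e.g. 1 (Max) has no edge into A3. Fixed point.
Max's winning region = {2, 3, 5, 6}.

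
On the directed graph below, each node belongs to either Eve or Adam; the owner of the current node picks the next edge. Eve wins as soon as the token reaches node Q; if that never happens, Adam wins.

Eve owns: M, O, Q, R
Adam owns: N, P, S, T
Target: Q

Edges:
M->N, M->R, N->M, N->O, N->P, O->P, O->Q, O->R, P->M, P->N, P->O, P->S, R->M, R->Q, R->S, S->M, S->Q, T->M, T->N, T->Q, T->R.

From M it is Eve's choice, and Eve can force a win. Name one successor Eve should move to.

A0 = {Q}
A1: add {O, R} — O (Eve) has O→Q; R (Eve) has R→Q.
A2: add {M} — M (Eve) has M→R.
A3: add {S} — S (Adam): all of {M, Q} already in.
A4 = A3; e.g. N (Adam) can still go to P. Fixed point.
From M, successor R is in the attractor (rank 1); the other successor N is not.

R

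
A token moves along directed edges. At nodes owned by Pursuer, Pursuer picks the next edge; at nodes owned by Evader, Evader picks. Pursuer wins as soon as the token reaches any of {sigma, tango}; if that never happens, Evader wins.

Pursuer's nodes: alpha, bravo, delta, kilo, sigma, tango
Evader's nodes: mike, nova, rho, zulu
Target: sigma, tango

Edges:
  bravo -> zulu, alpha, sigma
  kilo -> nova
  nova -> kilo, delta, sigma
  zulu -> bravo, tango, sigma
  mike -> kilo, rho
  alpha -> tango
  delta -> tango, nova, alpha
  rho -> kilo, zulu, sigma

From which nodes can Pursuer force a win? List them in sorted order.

A0 = {sigma, tango}
A1: add {alpha, bravo, delta} — bravo (Pursuer) has bravo→sigma; alpha (Pursuer) has alpha→tango; delta (Pursuer) has delta→tango.
A2: add {zulu} — zulu (Evader): all of {bravo, tango, sigma} already in.
A3 = A2; e.g. kilo (Pursuer) has no edge into A2. Fixed point.
Pursuer's winning region = {alpha, bravo, delta, sigma, tango, zulu}.

alpha, bravo, delta, sigma, tango, zulu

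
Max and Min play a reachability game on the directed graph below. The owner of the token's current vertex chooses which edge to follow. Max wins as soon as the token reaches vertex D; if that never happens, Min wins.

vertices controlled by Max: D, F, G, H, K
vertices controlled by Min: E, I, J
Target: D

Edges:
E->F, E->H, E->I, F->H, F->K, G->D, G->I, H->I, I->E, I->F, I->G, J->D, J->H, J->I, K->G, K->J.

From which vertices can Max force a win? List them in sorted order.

A0 = {D}
A1: add {G} — G (Max) has G→D.
A2: add {K} — K (Max) has K→G.
A3: add {F} — F (Max) has F→K.
A4 = A3; e.g. E (Min) can still go to H. Fixed point.
Max's winning region = {D, F, G, K}.

D, F, G, K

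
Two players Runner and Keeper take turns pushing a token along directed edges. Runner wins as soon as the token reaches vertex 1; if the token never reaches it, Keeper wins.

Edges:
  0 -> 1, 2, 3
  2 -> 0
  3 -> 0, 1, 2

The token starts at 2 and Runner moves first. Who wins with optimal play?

Keeper

Track states (vertex, player-to-move).
A0 = {(1,Runner), (1,Keeper)}
A1: add {(0,Runner), (3,Runner)}.
A2: add {(2,Keeper)}.
A3 = A2; e.g. (0,Keeper) stays out. (2,Runner) never enters ⇒ Keeper avoids the target.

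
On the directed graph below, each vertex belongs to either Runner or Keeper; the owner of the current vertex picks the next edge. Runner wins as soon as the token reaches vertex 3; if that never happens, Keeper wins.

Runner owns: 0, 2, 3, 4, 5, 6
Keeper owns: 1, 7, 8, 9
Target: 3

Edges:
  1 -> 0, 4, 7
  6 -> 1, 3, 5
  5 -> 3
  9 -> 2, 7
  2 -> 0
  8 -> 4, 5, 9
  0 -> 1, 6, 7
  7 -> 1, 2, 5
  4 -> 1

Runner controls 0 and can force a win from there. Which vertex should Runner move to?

A0 = {3}
A1: add {5, 6} — 5 (Runner) has 5→3; 6 (Runner) has 6→3.
A2: add {0} — 0 (Runner) has 0→6.
A3: add {2} — 2 (Runner) has 2→0.
A4 = A3; e.g. 1 (Keeper) can still go to 4. Fixed point.
From 0, successor 6 is in the attractor (rank 1); the other successors 1, 7 are not.

6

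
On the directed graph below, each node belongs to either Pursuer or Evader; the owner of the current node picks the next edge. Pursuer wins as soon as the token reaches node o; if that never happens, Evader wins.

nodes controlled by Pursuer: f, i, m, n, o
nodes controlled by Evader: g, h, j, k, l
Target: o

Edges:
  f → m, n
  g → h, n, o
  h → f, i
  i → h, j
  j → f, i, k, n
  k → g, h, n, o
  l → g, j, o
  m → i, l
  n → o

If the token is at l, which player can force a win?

Evader

A0 = {o}
A1: add {n} — n (Pursuer) has n→o.
A2: add {f} — f (Pursuer) has f→n.
A3 = A2; e.g. g (Evader) can still go to h. Fixed point.
l never enters the attractor, so Evader can avoid the target forever.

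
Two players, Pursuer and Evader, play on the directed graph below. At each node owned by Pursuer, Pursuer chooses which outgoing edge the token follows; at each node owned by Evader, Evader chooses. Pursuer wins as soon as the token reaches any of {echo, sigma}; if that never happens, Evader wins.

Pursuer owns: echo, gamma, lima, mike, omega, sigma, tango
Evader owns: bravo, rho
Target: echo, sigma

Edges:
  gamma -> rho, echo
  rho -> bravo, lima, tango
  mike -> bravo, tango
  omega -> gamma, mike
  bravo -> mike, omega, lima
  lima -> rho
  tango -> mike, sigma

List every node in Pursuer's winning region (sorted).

echo, gamma, mike, omega, sigma, tango

A0 = {echo, sigma}
A1: add {gamma, tango} — gamma (Pursuer) has gamma→echo; tango (Pursuer) has tango→sigma.
A2: add {mike, omega} — mike (Pursuer) has mike→tango; omega (Pursuer) has omega→gamma.
A3 = A2; e.g. rho (Evader) can still go to bravo. Fixed point.
Pursuer's winning region = {echo, gamma, mike, omega, sigma, tango}.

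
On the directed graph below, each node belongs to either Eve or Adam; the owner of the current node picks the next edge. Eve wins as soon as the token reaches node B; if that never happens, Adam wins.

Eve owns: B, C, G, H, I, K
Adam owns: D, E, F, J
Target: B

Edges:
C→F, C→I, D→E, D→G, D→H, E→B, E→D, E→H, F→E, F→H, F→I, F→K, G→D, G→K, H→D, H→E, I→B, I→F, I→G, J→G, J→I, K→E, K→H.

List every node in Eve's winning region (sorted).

A0 = {B}
A1: add {I} — I (Eve) has I→B.
A2: add {C} — C (Eve) has C→I.
A3 = A2; e.g. D (Adam) can still go to E. Fixed point.
Eve's winning region = {B, C, I}.

B, C, I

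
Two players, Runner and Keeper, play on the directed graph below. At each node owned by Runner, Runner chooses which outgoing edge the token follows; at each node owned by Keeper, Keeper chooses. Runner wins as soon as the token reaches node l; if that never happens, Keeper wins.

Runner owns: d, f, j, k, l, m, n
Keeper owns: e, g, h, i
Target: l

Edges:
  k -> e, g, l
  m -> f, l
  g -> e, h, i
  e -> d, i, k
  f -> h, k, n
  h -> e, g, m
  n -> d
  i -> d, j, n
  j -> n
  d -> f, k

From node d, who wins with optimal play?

Runner

A0 = {l}
A1: add {k, m} — k (Runner) has k→l; m (Runner) has m→l.
A2: add {d, f} — d (Runner) has d→k; f (Runner) has f→k.
d ∈ A2, so Runner can force the target.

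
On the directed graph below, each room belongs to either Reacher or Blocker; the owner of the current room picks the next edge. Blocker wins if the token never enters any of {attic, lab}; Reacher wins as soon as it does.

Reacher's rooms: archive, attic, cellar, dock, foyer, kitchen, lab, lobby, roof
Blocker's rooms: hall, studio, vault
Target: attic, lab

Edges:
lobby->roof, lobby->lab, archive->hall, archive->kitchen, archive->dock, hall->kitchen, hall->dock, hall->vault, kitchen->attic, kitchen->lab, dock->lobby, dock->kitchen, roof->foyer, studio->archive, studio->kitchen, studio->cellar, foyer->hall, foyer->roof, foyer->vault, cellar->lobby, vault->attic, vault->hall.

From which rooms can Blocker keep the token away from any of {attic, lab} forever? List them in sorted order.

A0 = {attic, lab}
A1: add {kitchen, lobby} — lobby (Reacher) has lobby→lab; kitchen (Reacher) has kitchen→attic.
A2: add {archive, cellar, dock} — archive (Reacher) has archive→kitchen; dock (Reacher) has dock→lobby; cellar (Reacher) has cellar→lobby.
A3: add {studio} — studio (Blocker): all of {archive, kitchen, cellar} already in.
A4 = A3; e.g. hall (Blocker) can still go to vault. Fixed point.
Reacher's attractor = {archive, attic, cellar, dock, kitchen, lab, lobby, studio}; Blocker avoids the target exactly from the complement.

foyer, hall, roof, vault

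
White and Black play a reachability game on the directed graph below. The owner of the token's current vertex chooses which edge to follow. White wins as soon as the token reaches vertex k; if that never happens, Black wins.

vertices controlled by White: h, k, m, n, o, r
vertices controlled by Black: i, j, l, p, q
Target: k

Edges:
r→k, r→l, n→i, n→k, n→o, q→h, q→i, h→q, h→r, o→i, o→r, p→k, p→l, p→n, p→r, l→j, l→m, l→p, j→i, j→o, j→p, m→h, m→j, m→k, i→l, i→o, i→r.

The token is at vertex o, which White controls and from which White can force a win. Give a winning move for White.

A0 = {k}
A1: add {m, n, r} — m (White) has m→k; n (White) has n→k; r (White) has r→k.
A2: add {h, o} — h (White) has h→r; o (White) has o→r.
A3 = A2; e.g. i (Black) can still go to l. Fixed point.
From o, successor r is in the attractor (rank 1); the other successor i is not.

r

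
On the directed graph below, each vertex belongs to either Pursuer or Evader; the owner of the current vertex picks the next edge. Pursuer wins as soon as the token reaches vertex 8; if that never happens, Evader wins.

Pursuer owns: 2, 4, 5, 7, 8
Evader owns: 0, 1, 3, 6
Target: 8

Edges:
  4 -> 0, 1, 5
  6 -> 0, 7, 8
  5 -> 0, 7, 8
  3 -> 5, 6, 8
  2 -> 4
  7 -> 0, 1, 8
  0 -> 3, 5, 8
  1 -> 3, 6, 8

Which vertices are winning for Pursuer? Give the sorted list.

2, 4, 5, 7, 8

A0 = {8}
A1: add {5, 7} — 5 (Pursuer) has 5→8; 7 (Pursuer) has 7→8.
A2: add {4} — 4 (Pursuer) has 4→5.
A3: add {2} — 2 (Pursuer) has 2→4.
A4 = A3; e.g. 0 (Evader) can still go to 3. Fixed point.
Pursuer's winning region = {2, 4, 5, 7, 8}.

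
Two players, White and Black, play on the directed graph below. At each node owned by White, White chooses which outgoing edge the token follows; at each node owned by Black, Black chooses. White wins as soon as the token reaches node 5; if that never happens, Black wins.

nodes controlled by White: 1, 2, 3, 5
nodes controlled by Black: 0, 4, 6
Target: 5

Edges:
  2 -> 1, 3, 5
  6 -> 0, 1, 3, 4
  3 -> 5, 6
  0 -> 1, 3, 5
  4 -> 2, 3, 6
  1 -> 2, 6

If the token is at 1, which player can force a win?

A0 = {5}
A1: add {2, 3} — 2 (White) has 2→5; 3 (White) has 3→5.
A2: add {1} — 1 (White) has 1→2.
1 ∈ A2, so White can force the target.

White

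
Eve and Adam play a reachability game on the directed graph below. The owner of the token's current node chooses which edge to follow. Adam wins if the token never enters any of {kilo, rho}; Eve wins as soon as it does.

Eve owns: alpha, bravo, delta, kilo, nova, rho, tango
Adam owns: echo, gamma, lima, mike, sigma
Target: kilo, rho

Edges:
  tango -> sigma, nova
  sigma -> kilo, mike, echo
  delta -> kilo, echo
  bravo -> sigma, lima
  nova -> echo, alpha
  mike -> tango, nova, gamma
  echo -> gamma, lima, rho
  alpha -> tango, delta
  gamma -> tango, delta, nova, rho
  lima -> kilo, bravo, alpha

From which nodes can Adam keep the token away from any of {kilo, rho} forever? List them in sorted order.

A0 = {kilo, rho}
A1: add {delta} — delta (Eve) has delta→kilo.
A2: add {alpha} — alpha (Eve) has alpha→delta.
A3: add {nova} — nova (Eve) has nova→alpha.
A4: add {tango} — tango (Eve) has tango→nova.
A5: add {gamma} — gamma (Adam): all of {tango, delta, nova, rho} already in.
A6: add {mike} — mike (Adam): all of {tango, nova, gamma} already in.
A7 = A6; e.g. sigma (Adam) can still go to echo. Fixed point.
Eve's attractor = {alpha, delta, gamma, kilo, mike, nova, rho, tango}; Adam avoids the target exactly from the complement.

bravo, echo, lima, sigma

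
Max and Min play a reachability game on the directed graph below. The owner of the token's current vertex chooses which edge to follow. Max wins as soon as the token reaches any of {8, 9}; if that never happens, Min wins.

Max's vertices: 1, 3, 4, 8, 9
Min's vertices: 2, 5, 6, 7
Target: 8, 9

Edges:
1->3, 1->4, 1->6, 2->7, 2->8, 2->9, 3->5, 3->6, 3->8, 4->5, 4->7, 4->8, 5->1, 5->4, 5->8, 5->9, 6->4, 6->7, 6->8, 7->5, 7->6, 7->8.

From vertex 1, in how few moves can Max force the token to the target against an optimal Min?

A0 = {8, 9}
A1: add {3, 4} — 3 (Max) has 3→8; 4 (Max) has 4→8.
A2: add {1} — 1 (Max) has 1→3.
1 enters the attractor at level 2, so Max can force the target in 2 moves from there.

2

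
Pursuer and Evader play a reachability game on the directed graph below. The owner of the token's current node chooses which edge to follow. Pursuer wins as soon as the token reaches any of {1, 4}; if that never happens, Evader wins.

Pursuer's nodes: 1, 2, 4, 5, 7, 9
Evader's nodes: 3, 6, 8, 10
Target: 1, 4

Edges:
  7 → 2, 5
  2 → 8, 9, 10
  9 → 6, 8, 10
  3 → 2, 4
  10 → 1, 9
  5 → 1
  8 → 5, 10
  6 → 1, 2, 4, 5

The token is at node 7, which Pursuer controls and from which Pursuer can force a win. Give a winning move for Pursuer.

5

A0 = {1, 4}
A1: add {5} — 5 (Pursuer) has 5→1.
A2: add {7} — 7 (Pursuer) has 7→5.
A3 = A2; e.g. 2 (Pursuer) has no edge into A2. Fixed point.
From 7, successor 5 is in the attractor (rank 1); the other successor 2 is not.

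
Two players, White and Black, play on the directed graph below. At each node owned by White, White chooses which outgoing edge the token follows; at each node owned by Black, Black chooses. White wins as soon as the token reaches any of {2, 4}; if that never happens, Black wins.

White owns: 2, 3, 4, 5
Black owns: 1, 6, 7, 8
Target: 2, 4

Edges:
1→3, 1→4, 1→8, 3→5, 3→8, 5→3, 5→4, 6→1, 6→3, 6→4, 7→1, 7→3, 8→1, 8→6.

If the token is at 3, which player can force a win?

A0 = {2, 4}
A1: add {5} — 5 (White) has 5→4.
A2: add {3} — 3 (White) has 3→5.
A3 = A2; e.g. 1 (Black) can still go to 8. Fixed point.
3 ∈ A2, so White can force the target.

White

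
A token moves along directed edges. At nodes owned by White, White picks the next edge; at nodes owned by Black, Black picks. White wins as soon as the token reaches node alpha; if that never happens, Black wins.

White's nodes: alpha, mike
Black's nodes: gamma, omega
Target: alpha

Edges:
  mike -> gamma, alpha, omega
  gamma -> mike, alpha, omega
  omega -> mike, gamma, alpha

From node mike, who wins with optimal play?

A0 = {alpha}
A1: add {mike} — mike (White) has mike→alpha.
A2 = A1; e.g. gamma (Black) can still go to omega. Fixed point.
mike ∈ A1, so White can force the target.

White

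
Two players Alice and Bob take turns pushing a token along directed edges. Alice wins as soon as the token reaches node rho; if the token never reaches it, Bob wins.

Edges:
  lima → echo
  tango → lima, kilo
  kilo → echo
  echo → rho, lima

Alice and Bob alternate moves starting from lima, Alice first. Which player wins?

Bob

Track states (vertex, player-to-move).
A0 = {(rho,Alice), (rho,Bob)}
A1: add {(echo,Alice)}.
A2: add {(lima,Bob), (kilo,Bob)}.
A3: add {(tango,Alice)}.
A4 = A3; e.g. (lima,Alice) stays out. (lima,Alice) never enters ⇒ Bob avoids the target.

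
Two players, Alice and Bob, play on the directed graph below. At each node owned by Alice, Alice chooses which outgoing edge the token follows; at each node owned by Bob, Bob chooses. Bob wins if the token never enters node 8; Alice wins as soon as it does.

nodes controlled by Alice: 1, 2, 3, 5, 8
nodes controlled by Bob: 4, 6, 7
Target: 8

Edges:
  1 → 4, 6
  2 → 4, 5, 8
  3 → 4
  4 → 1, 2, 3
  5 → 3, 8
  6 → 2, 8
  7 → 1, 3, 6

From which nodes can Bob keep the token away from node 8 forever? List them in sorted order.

A0 = {8}
A1: add {2, 5} — 2 (Alice) has 2→8; 5 (Alice) has 5→8.
A2: add {6} — 6 (Bob): all of {2, 8} already in.
A3: add {1} — 1 (Alice) has 1→6.
A4 = A3; e.g. 3 (Alice) has no edge into A3. Fixed point.
Alice's attractor = {1, 2, 5, 6, 8}; Bob avoids the target exactly from the complement.

3, 4, 7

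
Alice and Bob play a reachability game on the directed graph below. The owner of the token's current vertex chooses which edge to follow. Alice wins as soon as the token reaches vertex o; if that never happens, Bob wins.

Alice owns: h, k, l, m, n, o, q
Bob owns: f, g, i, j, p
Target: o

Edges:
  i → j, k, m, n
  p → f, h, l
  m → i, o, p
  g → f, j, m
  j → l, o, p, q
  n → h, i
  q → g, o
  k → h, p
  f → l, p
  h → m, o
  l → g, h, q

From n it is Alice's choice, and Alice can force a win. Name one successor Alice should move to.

h

A0 = {o}
A1: add {h, m, q} — h (Alice) has h→o; m (Alice) has m→o; q (Alice) has q→o.
A2: add {k, l, n} — k (Alice) has k→h; l (Alice) has l→h; n (Alice) has n→h.
A3 = A2; e.g. f (Bob) can still go to p. Fixed point.
From n, successor h is in the attractor (rank 1); the other successor i is not.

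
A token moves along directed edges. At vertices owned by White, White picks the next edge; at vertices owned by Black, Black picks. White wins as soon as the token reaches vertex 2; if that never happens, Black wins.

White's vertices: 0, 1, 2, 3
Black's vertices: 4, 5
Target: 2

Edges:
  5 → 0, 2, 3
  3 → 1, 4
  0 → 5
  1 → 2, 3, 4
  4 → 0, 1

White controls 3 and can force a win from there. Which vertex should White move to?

1

A0 = {2}
A1: add {1} — 1 (White) has 1→2.
A2: add {3} — 3 (White) has 3→1.
A3 = A2; e.g. 0 (White) has no edge into A2. Fixed point.
From 3, successor 1 is in the attractor (rank 1); the other successor 4 is not.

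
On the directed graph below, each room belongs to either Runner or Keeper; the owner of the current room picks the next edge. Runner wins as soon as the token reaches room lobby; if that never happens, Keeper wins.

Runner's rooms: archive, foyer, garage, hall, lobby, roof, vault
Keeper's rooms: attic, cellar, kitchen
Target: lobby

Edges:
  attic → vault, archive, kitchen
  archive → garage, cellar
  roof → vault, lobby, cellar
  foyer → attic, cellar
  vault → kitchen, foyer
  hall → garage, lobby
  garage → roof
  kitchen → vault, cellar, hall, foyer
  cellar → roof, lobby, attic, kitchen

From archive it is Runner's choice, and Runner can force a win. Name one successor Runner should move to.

A0 = {lobby}
A1: add {hall, roof} — roof (Runner) has roof→lobby; hall (Runner) has hall→lobby.
A2: add {garage} — garage (Runner) has garage→roof.
A3: add {archive} — archive (Runner) has archive→garage.
A4 = A3; e.g. vault (Runner) has no edge into A3. Fixed point.
From archive, successor garage is in the attractor (rank 2); the other successor cellar is not.

garage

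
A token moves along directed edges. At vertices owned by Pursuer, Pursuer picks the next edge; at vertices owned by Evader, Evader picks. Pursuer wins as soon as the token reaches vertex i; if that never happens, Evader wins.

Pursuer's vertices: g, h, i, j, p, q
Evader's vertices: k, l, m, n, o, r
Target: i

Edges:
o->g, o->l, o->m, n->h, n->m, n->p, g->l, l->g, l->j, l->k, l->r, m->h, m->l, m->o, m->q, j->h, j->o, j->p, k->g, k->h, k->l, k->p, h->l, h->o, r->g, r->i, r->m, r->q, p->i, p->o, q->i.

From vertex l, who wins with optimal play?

Evader

A0 = {i}
A1: add {p, q} — p (Pursuer) has p→i; q (Pursuer) has q→i.
A2: add {j} — j (Pursuer) has j→p.
A3 = A2; e.g. g (Pursuer) has no edge into A2. Fixed point.
l never enters the attractor, so Evader can avoid the target forever.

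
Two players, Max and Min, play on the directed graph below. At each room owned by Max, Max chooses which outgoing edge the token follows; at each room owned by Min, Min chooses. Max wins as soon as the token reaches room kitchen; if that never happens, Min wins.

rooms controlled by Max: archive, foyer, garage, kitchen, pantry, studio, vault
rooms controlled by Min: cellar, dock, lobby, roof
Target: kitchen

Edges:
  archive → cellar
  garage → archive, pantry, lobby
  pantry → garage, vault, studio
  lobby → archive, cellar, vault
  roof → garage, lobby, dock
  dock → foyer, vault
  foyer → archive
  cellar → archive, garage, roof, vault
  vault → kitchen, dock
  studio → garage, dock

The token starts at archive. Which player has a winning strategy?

A0 = {kitchen}
A1: add {vault} — vault (Max) has vault→kitchen.
A2: add {pantry} — pantry (Max) has pantry→vault.
A3: add {garage} — garage (Max) has garage→pantry.
A4: add {studio} — studio (Max) has studio→garage.
A5 = A4; e.g. archive (Max) has no edge into A4. Fixed point.
archive never enters the attractor, so Min can avoid the target forever.

Min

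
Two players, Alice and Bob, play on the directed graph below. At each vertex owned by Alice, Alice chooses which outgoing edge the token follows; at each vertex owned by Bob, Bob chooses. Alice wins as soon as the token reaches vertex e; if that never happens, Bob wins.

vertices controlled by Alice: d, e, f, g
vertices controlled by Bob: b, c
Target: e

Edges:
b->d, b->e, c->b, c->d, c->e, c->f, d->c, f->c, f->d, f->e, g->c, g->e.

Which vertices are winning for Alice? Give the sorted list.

A0 = {e}
A1: add {f, g} — f (Alice) has f→e; g (Alice) has g→e.
A2 = A1; e.g. b (Bob) can still go to d. Fixed point.
Alice's winning region = {e, f, g}.

e, f, g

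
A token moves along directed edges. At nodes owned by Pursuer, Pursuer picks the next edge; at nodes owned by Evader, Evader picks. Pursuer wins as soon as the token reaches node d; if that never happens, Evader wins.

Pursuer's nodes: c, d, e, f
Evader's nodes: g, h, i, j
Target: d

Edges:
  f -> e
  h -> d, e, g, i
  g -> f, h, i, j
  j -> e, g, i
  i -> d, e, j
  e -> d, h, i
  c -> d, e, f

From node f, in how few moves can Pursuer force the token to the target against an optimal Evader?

2

A0 = {d}
A1: add {c, e} — c (Pursuer) has c→d; e (Pursuer) has e→d.
A2: add {f} — f (Pursuer) has f→e.
A3 = A2; e.g. g (Evader) can still go to h. Fixed point.
f enters the attractor at level 2, so Pursuer can force the target in 2 moves from there.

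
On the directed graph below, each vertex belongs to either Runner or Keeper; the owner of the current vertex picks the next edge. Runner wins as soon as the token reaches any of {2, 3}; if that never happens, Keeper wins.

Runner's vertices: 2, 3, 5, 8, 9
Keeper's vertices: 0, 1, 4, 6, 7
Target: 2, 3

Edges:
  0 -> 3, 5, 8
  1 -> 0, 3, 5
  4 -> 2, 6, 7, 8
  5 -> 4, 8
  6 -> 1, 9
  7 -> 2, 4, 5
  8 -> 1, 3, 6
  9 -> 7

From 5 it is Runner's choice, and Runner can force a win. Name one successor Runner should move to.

8

A0 = {2, 3}
A1: add {8} — 8 (Runner) has 8→3.
A2: add {5} — 5 (Runner) has 5→8.
A3: add {0} — 0 (Keeper): all of {3, 5, 8} already in.
A4: add {1} — 1 (Keeper): all of {0, 3, 5} already in.
A5 = A4; e.g. 4 (Keeper) can still go to 6. Fixed point.
From 5, successor 8 is in the attractor (rank 1); the other successor 4 is not.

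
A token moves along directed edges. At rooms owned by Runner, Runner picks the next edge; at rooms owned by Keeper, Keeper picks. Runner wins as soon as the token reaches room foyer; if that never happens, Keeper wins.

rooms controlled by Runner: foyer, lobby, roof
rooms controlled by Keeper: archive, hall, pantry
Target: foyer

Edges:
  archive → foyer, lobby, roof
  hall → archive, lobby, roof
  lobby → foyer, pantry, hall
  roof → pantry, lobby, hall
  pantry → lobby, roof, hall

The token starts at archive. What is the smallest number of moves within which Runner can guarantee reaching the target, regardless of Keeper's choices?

A0 = {foyer}
A1: add {lobby} — lobby (Runner) has lobby→foyer.
A2: add {roof} — roof (Runner) has roof→lobby.
A3: add {archive} — archive (Keeper): all of {foyer, lobby, roof} already in.
archive enters the attractor at level 3, so Runner can force the target in 3 moves from there.

3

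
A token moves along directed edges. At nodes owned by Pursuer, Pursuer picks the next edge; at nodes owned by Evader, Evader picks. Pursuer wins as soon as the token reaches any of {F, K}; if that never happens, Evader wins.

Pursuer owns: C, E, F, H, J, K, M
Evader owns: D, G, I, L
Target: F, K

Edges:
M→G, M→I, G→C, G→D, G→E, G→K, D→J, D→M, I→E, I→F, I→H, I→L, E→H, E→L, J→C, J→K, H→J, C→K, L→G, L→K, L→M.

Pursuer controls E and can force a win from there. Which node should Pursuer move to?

A0 = {F, K}
A1: add {C, J} — C (Pursuer) has C→K; J (Pursuer) has J→K.
A2: add {H} — H (Pursuer) has H→J.
A3: add {E} — E (Pursuer) has E→H.
A4 = A3; e.g. D (Evader) can still go to M. Fixed point.
From E, successor H is in the attractor (rank 2); the other successor L is not.

H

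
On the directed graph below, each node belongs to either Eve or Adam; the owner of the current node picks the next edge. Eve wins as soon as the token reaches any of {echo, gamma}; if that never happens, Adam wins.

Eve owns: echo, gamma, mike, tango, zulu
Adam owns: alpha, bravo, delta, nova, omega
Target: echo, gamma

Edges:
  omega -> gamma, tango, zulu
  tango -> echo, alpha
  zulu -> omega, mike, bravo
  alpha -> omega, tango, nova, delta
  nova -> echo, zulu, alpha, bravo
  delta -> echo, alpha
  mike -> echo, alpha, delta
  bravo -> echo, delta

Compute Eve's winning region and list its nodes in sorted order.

echo, gamma, mike, omega, tango, zulu

A0 = {echo, gamma}
A1: add {mike, tango} — tango (Eve) has tango→echo; mike (Eve) has mike→echo.
A2: add {zulu} — zulu (Eve) has zulu→mike.
A3: add {omega} — omega (Adam): all of {gamma, tango, zulu} already in.
A4 = A3; e.g. alpha (Adam) can still go to nova. Fixed point.
Eve's winning region = {echo, gamma, mike, omega, tango, zulu}.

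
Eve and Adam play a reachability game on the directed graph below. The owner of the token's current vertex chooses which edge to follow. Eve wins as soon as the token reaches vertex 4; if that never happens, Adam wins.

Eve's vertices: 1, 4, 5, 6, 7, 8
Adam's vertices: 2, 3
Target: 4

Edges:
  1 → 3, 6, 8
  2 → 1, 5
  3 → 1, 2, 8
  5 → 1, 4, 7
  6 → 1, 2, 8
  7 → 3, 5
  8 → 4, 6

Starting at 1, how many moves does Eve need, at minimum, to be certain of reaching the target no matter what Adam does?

2

A0 = {4}
A1: add {5, 8} — 5 (Eve) has 5→4; 8 (Eve) has 8→4.
A2: add {1, 6, 7} — 1 (Eve) has 1→8; 6 (Eve) has 6→8; 7 (Eve) has 7→5.
1 enters the attractor at level 2, so Eve can force the target in 2 moves from there.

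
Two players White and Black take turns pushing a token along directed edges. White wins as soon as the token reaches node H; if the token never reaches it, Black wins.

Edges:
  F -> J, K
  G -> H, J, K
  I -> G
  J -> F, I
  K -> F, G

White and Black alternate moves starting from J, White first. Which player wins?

White

Track states (vertex, player-to-move).
A0 = {(H,White), (H,Black)}
A1: add {(G,White)}.
A2: add {(I,Black)}.
A3: add {(J,White)}.
(J,White) ∈ A3 ⇒ White forces the target.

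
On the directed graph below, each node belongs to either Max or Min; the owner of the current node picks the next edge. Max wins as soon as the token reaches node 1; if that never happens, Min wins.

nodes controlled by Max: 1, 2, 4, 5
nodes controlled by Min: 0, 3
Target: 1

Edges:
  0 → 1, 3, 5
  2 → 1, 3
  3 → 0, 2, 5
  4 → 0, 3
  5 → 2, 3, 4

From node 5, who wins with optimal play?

Max

A0 = {1}
A1: add {2} — 2 (Max) has 2→1.
A2: add {5} — 5 (Max) has 5→2.
A3 = A2; e.g. 0 (Min) can still go to 3. Fixed point.
5 ∈ A2, so Max can force the target.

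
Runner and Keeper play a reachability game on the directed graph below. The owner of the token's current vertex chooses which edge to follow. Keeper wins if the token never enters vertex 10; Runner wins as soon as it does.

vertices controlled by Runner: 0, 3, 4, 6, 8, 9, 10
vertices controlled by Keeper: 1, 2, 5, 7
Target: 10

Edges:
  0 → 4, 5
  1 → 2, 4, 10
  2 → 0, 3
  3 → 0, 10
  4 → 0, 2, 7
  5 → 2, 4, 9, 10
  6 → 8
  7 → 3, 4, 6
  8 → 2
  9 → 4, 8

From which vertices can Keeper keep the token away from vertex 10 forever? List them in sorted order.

0, 1, 2, 4, 5, 6, 7, 8, 9

A0 = {10}
A1: add {3} — 3 (Runner) has 3→10.
A2 = A1; e.g. 0 (Runner) has no edge into A1. Fixed point.
Runner's attractor = {3, 10}; Keeper avoids the target exactly from the complement.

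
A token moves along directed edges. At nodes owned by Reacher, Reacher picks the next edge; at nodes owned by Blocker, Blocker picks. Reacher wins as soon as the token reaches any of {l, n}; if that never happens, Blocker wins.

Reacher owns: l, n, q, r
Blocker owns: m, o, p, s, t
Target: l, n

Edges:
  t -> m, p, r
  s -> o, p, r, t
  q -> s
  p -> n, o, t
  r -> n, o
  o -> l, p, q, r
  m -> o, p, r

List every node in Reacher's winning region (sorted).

l, n, r

A0 = {l, n}
A1: add {r} — r (Reacher) has r→n.
A2 = A1; e.g. m (Blocker) can still go to o. Fixed point.
Reacher's winning region = {l, n, r}.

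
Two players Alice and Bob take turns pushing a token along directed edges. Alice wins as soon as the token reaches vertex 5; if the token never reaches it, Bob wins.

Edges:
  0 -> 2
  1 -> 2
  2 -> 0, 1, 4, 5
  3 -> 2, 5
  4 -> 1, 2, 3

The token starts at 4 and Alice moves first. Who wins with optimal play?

Track states (vertex, player-to-move).
A0 = {(5,Alice), (5,Bob)}
A1: add {(2,Alice), (3,Alice)}.
A2: add {(0,Bob), (1,Bob), (3,Bob)}.
A3: add {(4,Alice)}.
(4,Alice) ∈ A3 ⇒ Alice forces the target.

Alice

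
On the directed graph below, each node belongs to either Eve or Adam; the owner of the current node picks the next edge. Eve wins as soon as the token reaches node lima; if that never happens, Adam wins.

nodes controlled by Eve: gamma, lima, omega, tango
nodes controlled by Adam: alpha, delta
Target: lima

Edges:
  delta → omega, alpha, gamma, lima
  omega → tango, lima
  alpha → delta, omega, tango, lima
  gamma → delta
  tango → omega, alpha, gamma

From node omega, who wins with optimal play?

A0 = {lima}
A1: add {omega} — omega (Eve) has omega→lima.
omega ∈ A1, so Eve can force the target.

Eve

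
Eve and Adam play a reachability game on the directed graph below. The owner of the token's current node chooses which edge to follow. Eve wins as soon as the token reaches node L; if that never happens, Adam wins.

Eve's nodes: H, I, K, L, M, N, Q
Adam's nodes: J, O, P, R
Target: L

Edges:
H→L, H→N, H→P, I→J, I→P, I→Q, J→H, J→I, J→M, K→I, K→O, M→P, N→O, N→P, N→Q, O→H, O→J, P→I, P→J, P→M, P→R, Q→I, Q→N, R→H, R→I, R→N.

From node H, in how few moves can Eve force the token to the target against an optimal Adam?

A0 = {L}
A1: add {H} — H (Eve) has H→L.
A2 = A1; e.g. I (Eve) has no edge into A1. Fixed point.
H enters the attractor at level 1, so Eve can force the target in 1 move from there.

1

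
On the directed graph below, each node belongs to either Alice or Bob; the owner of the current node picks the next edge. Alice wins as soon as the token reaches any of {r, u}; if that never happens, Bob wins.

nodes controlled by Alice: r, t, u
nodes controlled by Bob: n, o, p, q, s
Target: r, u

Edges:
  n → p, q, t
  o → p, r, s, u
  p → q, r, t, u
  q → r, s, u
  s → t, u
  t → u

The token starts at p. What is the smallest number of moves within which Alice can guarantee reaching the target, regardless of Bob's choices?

A0 = {r, u}
A1: add {t} — t (Alice) has t→u.
A2: add {s} — s (Bob): all of {t, u} already in.
A3: add {q} — q (Bob): all of {r, s, u} already in.
A4: add {p} — p (Bob): all of {q, r, t, u} already in.
p enters the attractor at level 4, so Alice can force the target in 4 moves from there.

4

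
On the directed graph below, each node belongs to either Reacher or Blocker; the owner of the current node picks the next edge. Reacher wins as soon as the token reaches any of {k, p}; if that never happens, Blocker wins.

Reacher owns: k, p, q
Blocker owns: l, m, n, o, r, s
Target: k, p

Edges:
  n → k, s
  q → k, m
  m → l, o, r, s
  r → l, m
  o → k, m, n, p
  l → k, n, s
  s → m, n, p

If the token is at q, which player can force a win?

Reacher

A0 = {k, p}
A1: add {q} — q (Reacher) has q→k.
A2 = A1; e.g. l (Blocker) can still go to n. Fixed point.
q ∈ A1, so Reacher can force the target.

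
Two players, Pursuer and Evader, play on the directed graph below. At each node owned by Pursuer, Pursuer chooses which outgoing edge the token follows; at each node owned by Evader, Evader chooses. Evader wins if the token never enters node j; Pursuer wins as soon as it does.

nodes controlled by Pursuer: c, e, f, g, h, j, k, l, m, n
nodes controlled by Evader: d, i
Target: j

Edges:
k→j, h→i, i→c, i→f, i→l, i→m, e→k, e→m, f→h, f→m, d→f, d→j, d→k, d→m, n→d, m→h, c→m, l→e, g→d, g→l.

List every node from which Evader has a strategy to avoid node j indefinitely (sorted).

A0 = {j}
A1: add {k} — k (Pursuer) has k→j.
A2: add {e} — e (Pursuer) has e→k.
A3: add {l} — l (Pursuer) has l→e.
A4: add {g} — g (Pursuer) has g→l.
A5 = A4; e.g. c (Pursuer) has no edge into A4. Fixed point.
Pursuer's attractor = {e, g, j, k, l}; Evader avoids the target exactly from the complement.

c, d, f, h, i, m, n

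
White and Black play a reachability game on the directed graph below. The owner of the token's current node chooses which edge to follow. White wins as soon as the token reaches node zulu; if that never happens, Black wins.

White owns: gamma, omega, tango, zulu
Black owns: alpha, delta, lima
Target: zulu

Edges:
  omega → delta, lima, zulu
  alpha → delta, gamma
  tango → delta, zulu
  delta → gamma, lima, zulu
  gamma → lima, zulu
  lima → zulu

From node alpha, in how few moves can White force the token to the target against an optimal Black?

3

A0 = {zulu}
A1: add {gamma, lima, omega, tango} — omega (White) has omega→zulu; tango (White) has tango→zulu; gamma (White) has gamma→zulu; lima (Black): all of {zulu} already in.
A2: add {delta} — delta (Black): all of {gamma, lima, zulu} already in.
A3: add {alpha} — alpha (Black): all of {delta, gamma} already in.
A3 = all vertices. Fixed point.
alpha enters the attractor at level 3, so White can force the target in 3 moves from there.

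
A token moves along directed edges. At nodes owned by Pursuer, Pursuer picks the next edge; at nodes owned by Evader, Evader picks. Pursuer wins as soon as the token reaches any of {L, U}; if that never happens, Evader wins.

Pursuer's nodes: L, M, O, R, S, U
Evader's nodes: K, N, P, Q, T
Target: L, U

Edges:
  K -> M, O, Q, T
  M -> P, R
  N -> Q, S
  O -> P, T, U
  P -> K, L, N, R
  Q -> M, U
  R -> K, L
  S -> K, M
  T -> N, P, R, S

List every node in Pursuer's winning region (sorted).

L, M, N, O, Q, R, S, U

A0 = {L, U}
A1: add {O, R} — O (Pursuer) has O→U; R (Pursuer) has R→L.
A2: add {M} — M (Pursuer) has M→R.
A3: add {Q, S} — Q (Evader): all of {M, U} already in; S (Pursuer) has S→M.
A4: add {N} — N (Evader): all of {Q, S} already in.
A5 = A4; e.g. K (Evader) can still go to T. Fixed point.
Pursuer's winning region = {L, M, N, O, Q, R, S, U}.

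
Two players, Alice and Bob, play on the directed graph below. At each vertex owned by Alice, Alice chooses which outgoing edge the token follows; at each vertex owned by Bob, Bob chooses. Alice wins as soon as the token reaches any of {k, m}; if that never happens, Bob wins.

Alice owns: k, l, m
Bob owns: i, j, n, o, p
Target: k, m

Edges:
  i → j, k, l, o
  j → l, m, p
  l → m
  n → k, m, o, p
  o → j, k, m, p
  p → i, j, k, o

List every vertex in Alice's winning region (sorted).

k, l, m

A0 = {k, m}
A1: add {l} — l (Alice) has l→m.
A2 = A1; e.g. i (Bob) can still go to j. Fixed point.
Alice's winning region = {k, l, m}.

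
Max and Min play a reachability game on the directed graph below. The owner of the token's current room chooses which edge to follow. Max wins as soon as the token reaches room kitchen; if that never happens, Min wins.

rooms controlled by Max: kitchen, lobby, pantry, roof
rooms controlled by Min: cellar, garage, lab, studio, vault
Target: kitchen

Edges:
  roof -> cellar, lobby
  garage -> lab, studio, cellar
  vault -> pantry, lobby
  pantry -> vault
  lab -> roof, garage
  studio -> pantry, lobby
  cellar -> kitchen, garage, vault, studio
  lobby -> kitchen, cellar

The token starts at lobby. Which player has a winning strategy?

A0 = {kitchen}
A1: add {lobby} — lobby (Max) has lobby→kitchen.
lobby ∈ A1, so Max can force the target.

Max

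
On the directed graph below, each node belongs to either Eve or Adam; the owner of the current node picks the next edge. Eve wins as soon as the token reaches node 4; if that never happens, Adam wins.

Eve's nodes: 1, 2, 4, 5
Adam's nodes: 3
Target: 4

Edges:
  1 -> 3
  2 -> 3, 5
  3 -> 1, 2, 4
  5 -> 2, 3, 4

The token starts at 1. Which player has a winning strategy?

Adam

A0 = {4}
A1: add {5} — 5 (Eve) has 5→4.
A2: add {2} — 2 (Eve) has 2→5.
A3 = A2; e.g. 1 (Eve) has no edge into A2. Fixed point.
1 never enters the attractor, so Adam can avoid the target forever.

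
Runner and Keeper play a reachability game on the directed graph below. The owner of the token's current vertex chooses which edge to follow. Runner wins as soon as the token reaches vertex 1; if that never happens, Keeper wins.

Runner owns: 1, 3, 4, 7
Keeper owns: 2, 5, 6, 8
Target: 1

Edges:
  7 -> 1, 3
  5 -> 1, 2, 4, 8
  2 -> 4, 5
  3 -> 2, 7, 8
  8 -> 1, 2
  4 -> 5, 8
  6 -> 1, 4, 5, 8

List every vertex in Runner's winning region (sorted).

1, 3, 7

A0 = {1}
A1: add {7} — 7 (Runner) has 7→1.
A2: add {3} — 3 (Runner) has 3→7.
A3 = A2; e.g. 2 (Keeper) can still go to 4. Fixed point.
Runner's winning region = {1, 3, 7}.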